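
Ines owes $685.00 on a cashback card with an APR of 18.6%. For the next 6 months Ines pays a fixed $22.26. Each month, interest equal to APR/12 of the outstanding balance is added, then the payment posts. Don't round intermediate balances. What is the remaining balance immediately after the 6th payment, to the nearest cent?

Monthly rate r = 18.6%/12 = 1.55% = 0.0155.
Each month: B ← B·(1+r) − $22.26.
Month 1: interest $10.62; balance after payment $673.36.
Month 2: interest $10.44; balance after payment $661.53.
Month 3: interest $10.25; balance after payment $649.53.
Month 4: interest $10.07; balance after payment $637.34.
Month 5: interest $9.88; balance after payment $624.95.
Month 6: interest $9.69; balance after payment $612.38.

$612.38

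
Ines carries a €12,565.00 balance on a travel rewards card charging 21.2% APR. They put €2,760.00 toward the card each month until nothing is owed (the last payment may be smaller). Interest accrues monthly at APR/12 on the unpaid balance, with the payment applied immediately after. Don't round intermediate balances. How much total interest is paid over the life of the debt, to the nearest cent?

€653.53

Monthly rate r = 21.2%/12 = 1.76667% = 0.0176667.
Payoff takes n = ⌈−ln(1 − rB₀/P)/ln(1+r)⌉ = ⌈4.788⌉ = 5 payments; the last is €2,178.53.
Total paid = 4·€2,760.00 + €2,178.53 = €13,218.53.
Total interest = total paid − principal = €13,218.53 − €12,565.00 = €653.53.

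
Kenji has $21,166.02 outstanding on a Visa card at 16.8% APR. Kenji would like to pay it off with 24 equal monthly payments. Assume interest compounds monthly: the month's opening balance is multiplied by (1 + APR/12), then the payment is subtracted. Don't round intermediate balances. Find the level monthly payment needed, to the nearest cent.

Monthly rate r = 16.8%/12 = 1.4% = 0.014.
Level-payment amortization: P = B₀·r / (1 − (1+r)^(−n)) = 21166.02·0.014 / (1 − 1.014^(−24)).
Denominator 1 − (1+r)^(−24) = 0.283709683.
P = 296.324 / 0.283709683 ≈ 1044.46.

$1,044.46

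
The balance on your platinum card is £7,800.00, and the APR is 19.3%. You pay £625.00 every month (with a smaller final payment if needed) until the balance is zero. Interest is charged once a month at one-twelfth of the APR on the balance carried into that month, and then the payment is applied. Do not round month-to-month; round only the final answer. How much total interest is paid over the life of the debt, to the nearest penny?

Monthly rate r = 19.3%/12 = 1.60833% = 0.0160833.
Payoff takes n = ⌈−ln(1 − rB₀/P)/ln(1+r)⌉ = ⌈14.042⌉ = 15 payments; the last is £26.40.
Total paid = 14·£625.00 + £26.40 = £8,776.40.
Total interest = total paid − principal = £8,776.40 − £7,800.00 = £976.40.

£976.40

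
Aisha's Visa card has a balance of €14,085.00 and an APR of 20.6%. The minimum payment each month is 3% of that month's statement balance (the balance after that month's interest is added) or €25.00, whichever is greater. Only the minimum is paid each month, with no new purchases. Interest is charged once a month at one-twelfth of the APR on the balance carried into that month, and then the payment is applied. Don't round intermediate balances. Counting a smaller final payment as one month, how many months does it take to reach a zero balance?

261 months

Monthly rate r = 20.6%/12 = 1.71667% = 0.0171667.
While 3% of the post-interest balance exceeds €25.00, each month B ← (B·(1+r))·(1 − 0.03), i.e. B shrinks by the factor (1+r)·0.97 = 0.98665.
This holds for months 1–212. Entering month 213 the balance is €815.63; 3% of the post-interest balance is now below €25.00, so the flat €25.00 minimum applies from here.
From month 213 a fixed €25.00 at rate r clears €815.63 in 49 more payments. Total: 212 + 49 = 261 months.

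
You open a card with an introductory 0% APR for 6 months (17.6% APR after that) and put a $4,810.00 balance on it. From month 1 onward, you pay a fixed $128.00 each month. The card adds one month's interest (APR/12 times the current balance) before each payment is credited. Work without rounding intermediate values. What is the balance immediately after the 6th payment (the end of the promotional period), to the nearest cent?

Promo months 1–6 at r₀ = 0%/12 = 0; months 7+ at r₁ = 17.6%/12 = 0.0146667.
After month 6 (no interest yet): B = $4,810.00 − 6·$128.00 = $4,042.00.

$4,042.00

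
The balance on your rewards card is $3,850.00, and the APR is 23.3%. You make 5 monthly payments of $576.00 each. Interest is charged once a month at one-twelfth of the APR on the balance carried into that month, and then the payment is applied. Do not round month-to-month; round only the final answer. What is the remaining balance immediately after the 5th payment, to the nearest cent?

$1,244.54

Monthly rate r = 23.3%/12 = 1.94167% = 0.0194167.
Each month: B ← B·(1+r) − $576.00.
Month 1: interest $74.75; balance after payment $3,348.75.
Month 2: interest $65.02; balance after payment $2,837.78.
Month 3: interest $55.10; balance after payment $2,316.88.
Month 4: interest $44.99; balance after payment $1,785.86.
Month 5: interest $34.68; balance after payment $1,244.54.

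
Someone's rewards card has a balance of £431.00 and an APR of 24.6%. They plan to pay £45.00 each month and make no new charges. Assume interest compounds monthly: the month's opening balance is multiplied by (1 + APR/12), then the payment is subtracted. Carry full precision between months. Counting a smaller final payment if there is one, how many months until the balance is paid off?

Monthly rate r = 24.6%/12 = 2.05% = 0.0205.
Recurrence: B ← B·(1+r) − £45.00.
Month 1: interest £8.84; balance after payment £394.84.
Month 2: interest £8.09; balance after payment £357.93.
Closed form: n = −ln(1 − rB₀/P)/ln(1+r) = −ln(0.80366)/ln(1.0205) ≈ 10.772, so the balance reaches zero during payment 11.

11 payments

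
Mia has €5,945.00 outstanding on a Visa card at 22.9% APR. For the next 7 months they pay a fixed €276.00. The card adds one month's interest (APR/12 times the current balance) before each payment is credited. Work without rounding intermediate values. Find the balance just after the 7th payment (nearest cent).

€4,739.90

Monthly rate r = 22.9%/12 = 1.90833% = 0.0190833.
Each month: B ← B·(1+r) − €276.00.
Month 1: interest €113.45; balance after payment €5,782.45.
Month 2: interest €110.35; balance after payment €5,616.80.
Month 3: interest €107.19; balance after payment €5,447.99.
Month 4: interest €103.97; balance after payment €5,275.95.
Month 5: interest €100.68; balance after payment €5,100.63.
Month 6: interest €97.34; balance after payment €4,921.97.
Month 7: interest €93.93; balance after payment €4,739.90.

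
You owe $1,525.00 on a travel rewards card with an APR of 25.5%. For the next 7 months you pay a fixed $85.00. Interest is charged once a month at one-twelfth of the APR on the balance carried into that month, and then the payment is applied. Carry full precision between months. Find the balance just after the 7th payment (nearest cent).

$1,132.52

Monthly rate r = 25.5%/12 = 2.125% = 0.02125.
Each month: B ← B·(1+r) − $85.00.
Month 1: interest $32.41; balance after payment $1,472.41.
Month 2: interest $31.29; balance after payment $1,418.69.
Month 3: interest $30.15; balance after payment $1,363.84.
Month 4: interest $28.98; balance after payment $1,307.82.
Month 5: interest $27.79; balance after payment $1,250.62.
Month 6: interest $26.58; balance after payment $1,192.19.
Month 7: interest $25.33; balance after payment $1,132.52.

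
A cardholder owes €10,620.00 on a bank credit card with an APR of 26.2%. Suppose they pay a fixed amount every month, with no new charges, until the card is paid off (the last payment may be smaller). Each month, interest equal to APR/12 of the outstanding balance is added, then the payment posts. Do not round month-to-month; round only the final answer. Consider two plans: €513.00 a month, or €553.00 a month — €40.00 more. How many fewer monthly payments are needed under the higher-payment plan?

Monthly rate r = 26.2%/12 = 2.18333% = 0.0218333.
At €513.00/mo: n = ⌈−ln(1 − rB₀/P)/ln(1+r)⌉ = 28 payments (last €435.42); total interest = total paid − €10,620.00 = €3,666.42.
At €553.00/mo: 26 payments (last €91.77); total interest €3,296.77.
Payments saved = 28 − 26 = 2.

2 fewer payments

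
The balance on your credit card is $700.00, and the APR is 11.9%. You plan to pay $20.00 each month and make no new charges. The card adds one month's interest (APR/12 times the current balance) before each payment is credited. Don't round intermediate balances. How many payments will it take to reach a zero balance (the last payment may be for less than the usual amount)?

Monthly rate r = 11.9%/12 = 0.991667% = 0.00991667.
Recurrence: B ← B·(1+r) − $20.00.
Month 1: interest $6.94; balance after payment $686.94.
Month 2: interest $6.81; balance after payment $673.75.
Closed form: n = −ln(1 − rB₀/P)/ln(1+r) = −ln(0.65292)/ln(1.00992) ≈ 43.202, so the balance reaches zero during payment 44.

44 payments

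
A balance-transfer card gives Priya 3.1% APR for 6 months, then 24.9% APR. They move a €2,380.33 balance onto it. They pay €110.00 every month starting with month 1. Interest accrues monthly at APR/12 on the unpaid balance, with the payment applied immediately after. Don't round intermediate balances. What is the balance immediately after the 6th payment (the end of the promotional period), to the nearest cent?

€1,753.19

Promo months 1–6 at r₀ = 3.1%/12 = 0.00258333; months 7+ at r₁ = 24.9%/12 = 0.02075.
After month 6: iterate B ← B·(1+r₀) − €110.00 for 6 months → €1,753.19.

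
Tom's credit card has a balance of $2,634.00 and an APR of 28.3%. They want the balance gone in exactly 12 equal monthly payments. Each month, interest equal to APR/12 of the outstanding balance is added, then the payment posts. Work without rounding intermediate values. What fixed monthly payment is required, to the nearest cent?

Monthly rate r = 28.3%/12 = 2.35833% = 0.0235833.
Level-payment amortization: P = B₀·r / (1 − (1+r)^(−n)) = 2634.00·0.0235833 / (1 − 1.02358^(−12)).
Denominator 1 − (1+r)^(−12) = 0.244000461.
P = 62.1185 / 0.244000461 ≈ 254.58.

$254.58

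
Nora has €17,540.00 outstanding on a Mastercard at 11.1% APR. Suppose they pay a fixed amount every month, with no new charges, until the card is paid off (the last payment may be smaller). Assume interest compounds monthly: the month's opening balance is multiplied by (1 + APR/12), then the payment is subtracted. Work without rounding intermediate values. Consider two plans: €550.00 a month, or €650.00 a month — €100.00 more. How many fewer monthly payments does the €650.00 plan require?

Monthly rate r = 11.1%/12 = 0.925% = 0.00925.
At €550.00/mo: n = ⌈−ln(1 − rB₀/P)/ln(1+r)⌉ = 38 payments (last €529.80); total interest = total paid − €17,540.00 = €3,339.80.
At €650.00/mo: 32 payments (last €122.39); total interest €2,732.39.
Payments saved = 38 − 32 = 6.

6 fewer payments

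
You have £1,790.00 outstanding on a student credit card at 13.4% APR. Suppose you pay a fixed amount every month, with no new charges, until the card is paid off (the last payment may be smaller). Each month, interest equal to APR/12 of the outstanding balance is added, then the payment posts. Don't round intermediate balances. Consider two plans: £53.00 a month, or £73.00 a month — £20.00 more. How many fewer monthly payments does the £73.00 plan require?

Monthly rate r = 13.4%/12 = 1.11667% = 0.0111667.
At £53.00/mo: n = ⌈−ln(1 − rB₀/P)/ln(1+r)⌉ = 43 payments (last £33.62); total interest = total paid − £1,790.00 = £469.62.
At £73.00/mo: 29 payments (last £59.31); total interest £313.31.
Payments saved = 43 − 29 = 14.

14 fewer payments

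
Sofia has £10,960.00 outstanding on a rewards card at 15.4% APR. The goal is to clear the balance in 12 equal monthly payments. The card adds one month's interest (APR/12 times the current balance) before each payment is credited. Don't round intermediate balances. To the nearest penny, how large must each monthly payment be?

Monthly rate r = 15.4%/12 = 1.28333% = 0.0128333.
Level-payment amortization: P = B₀·r / (1 − (1+r)^(−n)) = 10960.00·0.0128333 / (1 − 1.01283^(−12)).
Denominator 1 − (1+r)^(−12) = 0.141887618.
P = 140.653 / 0.141887618 ≈ 991.30.

£991.30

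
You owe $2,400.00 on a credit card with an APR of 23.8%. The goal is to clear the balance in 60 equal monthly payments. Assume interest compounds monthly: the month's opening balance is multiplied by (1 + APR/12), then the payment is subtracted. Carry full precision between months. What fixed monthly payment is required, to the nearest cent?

Monthly rate r = 23.8%/12 = 1.98333% = 0.0198333.
Level-payment amortization: P = B₀·r / (1 − (1+r)^(−n)) = 2400.00·0.0198333 / (1 − 1.01983^(−60)).
Denominator 1 − (1+r)^(−60) = 0.69221473.
P = 47.6 / 0.69221473 ≈ 68.76.

$68.76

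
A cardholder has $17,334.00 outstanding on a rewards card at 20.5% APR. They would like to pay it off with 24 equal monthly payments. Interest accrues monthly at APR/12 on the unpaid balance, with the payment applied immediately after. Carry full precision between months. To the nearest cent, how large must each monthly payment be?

Monthly rate r = 20.5%/12 = 1.70833% = 0.0170833.
Level-payment amortization: P = B₀·r / (1 − (1+r)^(−n)) = 17334.00·0.0170833 / (1 − 1.01708^(−24)).
Denominator 1 − (1+r)^(−24) = 0.334047743.
P = 296.123 / 0.334047743 ≈ 886.47.

$886.47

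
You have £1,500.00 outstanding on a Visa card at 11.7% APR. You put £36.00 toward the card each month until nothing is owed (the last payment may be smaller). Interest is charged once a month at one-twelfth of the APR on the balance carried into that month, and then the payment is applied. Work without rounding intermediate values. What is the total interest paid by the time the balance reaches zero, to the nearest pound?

Monthly rate r = 11.7%/12 = 0.975% = 0.00975.
Payoff takes n = ⌈−ln(1 − rB₀/P)/ln(1+r)⌉ = ⌈53.727⌉ = 54 payments; the last is £26.19.
Total paid = 53·£36.00 + £26.19 = £1,934.19.
Total interest = total paid − principal = £1,934.19 − £1,500.00 = £434.19.

£434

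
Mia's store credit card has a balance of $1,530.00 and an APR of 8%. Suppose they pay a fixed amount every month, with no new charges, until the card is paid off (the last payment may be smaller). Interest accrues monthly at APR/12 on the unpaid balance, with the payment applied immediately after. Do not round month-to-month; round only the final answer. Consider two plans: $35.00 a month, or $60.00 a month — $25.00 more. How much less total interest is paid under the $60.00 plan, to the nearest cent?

Monthly rate r = 8%/12 = 0.666667% = 0.00666667.
At $35.00/mo: n = ⌈−ln(1 − rB₀/P)/ln(1+r)⌉ = 52 payments (last $29.69); total interest = total paid − $1,530.00 = $284.69.
At $60.00/mo: 29 payments (last $2.56); total interest $152.56.
Interest saved = $284.69 − $152.56 = $132.13.

$132.13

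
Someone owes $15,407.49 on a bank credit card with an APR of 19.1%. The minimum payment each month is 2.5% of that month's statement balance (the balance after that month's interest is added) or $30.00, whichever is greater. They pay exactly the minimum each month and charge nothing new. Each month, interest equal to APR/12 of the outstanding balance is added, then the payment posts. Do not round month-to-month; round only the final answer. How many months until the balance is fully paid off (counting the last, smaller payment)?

332 months

Monthly rate r = 19.1%/12 = 1.59167% = 0.0159167.
While 2.5% of the post-interest balance exceeds $30.00, each month B ← (B·(1+r))·(1 − 0.025), i.e. B shrinks by the factor (1+r)·0.975 = 0.99052.
This holds for months 1–270. Entering month 271 the balance is $1,176.69; 2.5% of the post-interest balance is now below $30.00, so the flat $30.00 minimum applies from here.
From month 271 a fixed $30.00 at rate r clears $1,176.69 in 62 more payments. Total: 270 + 62 = 332 months.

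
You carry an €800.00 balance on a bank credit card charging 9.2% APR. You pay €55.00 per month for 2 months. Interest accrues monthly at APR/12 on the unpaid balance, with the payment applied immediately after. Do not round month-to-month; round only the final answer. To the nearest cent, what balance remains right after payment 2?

€701.89

Monthly rate r = 9.2%/12 = 0.766667% = 0.00766667.
Each month: B ← B·(1+r) − €55.00.
Month 1: interest €6.13; balance after payment €751.13.
Month 2: interest €5.76; balance after payment €701.89.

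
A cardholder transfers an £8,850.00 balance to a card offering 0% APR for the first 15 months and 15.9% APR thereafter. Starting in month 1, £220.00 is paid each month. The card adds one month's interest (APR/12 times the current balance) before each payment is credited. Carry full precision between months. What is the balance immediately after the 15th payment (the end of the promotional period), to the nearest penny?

£5,550.00

Promo months 1–15 at r₀ = 0%/12 = 0; months 16+ at r₁ = 15.9%/12 = 0.01325.
After month 15 (no interest yet): B = £8,850.00 − 15·£220.00 = £5,550.00.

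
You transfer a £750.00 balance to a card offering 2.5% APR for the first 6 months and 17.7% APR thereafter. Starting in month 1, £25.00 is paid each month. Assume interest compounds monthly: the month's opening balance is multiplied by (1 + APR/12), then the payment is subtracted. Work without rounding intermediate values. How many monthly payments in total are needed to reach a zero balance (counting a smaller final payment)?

37 payments

Promo months 1–6 at r₀ = 2.5%/12 = 0.00208333; months 7+ at r₁ = 17.7%/12 = 0.01475.
After month 6: iterate B ← B·(1+r₀) − £25.00 for 6 months → £608.64.
Then at r₁ with £25.00/mo: n₂ = −ln(1 − r₁·B/P)/ln(1+r₁) ≈ 30.38 → 31 more payments.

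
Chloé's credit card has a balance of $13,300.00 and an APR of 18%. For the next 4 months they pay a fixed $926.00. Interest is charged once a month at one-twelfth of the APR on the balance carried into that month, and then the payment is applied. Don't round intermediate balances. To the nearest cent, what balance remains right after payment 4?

Monthly rate r = 18%/12 = 1.5% = 0.015.
Each month: B ← B·(1+r) − $926.00.
Month 1: interest $199.50; balance after payment $12,573.50.
Month 2: interest $188.60; balance after payment $11,836.10.
Month 3: interest $177.54; balance after payment $11,087.64.
Month 4: interest $166.31; balance after payment $10,327.96.

$10,327.96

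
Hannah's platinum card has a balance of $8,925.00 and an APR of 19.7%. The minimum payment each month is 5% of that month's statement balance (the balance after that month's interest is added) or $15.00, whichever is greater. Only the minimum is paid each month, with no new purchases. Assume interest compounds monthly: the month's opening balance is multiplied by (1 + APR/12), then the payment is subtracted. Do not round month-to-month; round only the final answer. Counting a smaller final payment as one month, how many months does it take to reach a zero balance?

122 months

Monthly rate r = 19.7%/12 = 1.64167% = 0.0164167.
While 5% of the post-interest balance exceeds $15.00, each month B ← (B·(1+r))·(1 − 0.05), i.e. B shrinks by the factor (1+r)·0.95 = 0.9656.
This holds for months 1–98. Entering month 99 the balance is $288.77; 5% of the post-interest balance is now below $15.00, so the flat $15.00 minimum applies from here.
From month 99 a fixed $15.00 at rate r clears $288.77 in 24 more payments. Total: 98 + 24 = 122 months.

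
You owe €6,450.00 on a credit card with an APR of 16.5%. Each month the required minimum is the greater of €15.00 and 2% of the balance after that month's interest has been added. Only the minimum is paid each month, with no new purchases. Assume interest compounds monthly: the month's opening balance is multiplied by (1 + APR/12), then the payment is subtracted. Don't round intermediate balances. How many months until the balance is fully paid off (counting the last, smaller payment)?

Monthly rate r = 16.5%/12 = 1.375% = 0.01375.
While 2% of the post-interest balance exceeds €15.00, each month B ← (B·(1+r))·(1 − 0.02), i.e. B shrinks by the factor (1+r)·0.98 = 0.99347.
This holds for months 1–331. Entering month 332 the balance is €738.77; 2% of the post-interest balance is now below €15.00, so the flat €15.00 minimum applies from here.
From month 332 a fixed €15.00 at rate r clears €738.77 in 83 more payments. Total: 331 + 83 = 414 months.

414 months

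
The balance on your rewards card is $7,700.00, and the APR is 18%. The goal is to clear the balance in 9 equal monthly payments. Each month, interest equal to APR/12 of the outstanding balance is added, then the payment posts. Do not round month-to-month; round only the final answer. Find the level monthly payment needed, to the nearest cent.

Monthly rate r = 18%/12 = 1.5% = 0.015.
Level-payment amortization: P = B₀·r / (1 − (1+r)^(−n)) = 7700.00·0.015 / (1 − 1.015^(−9)).
Denominator 1 − (1+r)^(−9) = 0.12540776.
P = 115.5 / 0.12540776 ≈ 921.00.

$921.00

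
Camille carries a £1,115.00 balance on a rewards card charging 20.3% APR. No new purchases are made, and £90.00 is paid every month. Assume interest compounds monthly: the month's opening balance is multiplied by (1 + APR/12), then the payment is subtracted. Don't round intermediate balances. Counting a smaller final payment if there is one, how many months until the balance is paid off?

Monthly rate r = 20.3%/12 = 1.69167% = 0.0169167.
Recurrence: B ← B·(1+r) − £90.00.
Month 1: interest £18.86; balance after payment £1,043.86.
Month 2: interest £17.66; balance after payment £971.52.
Closed form: n = −ln(1 − rB₀/P)/ln(1+r) = −ln(0.79042)/ln(1.01692) ≈ 14.020, so the balance reaches zero during payment 15.

15 payments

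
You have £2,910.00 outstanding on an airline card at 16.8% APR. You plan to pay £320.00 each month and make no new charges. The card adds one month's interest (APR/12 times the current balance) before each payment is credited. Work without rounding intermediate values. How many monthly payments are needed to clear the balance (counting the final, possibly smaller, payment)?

10 payments

Monthly rate r = 16.8%/12 = 1.4% = 0.014.
Recurrence: B ← B·(1+r) − £320.00.
Month 1: interest £40.74; balance after payment £2,630.74.
Month 2: interest £36.83; balance after payment £2,347.57.
Closed form: n = −ln(1 − rB₀/P)/ln(1+r) = −ln(0.87269)/ln(1.014) ≈ 9.795, so the balance reaches zero during payment 10.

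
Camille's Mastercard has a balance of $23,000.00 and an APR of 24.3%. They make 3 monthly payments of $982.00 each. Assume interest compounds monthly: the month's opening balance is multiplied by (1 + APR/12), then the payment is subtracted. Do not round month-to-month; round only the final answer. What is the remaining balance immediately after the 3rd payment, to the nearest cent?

$21,419.68

Monthly rate r = 24.3%/12 = 2.025% = 0.02025.
Each month: B ← B·(1+r) − $982.00.
Month 1: interest $465.75; balance after payment $22,483.75.
Month 2: interest $455.30; balance after payment $21,957.05.
Month 3: interest $444.63; balance after payment $21,419.68.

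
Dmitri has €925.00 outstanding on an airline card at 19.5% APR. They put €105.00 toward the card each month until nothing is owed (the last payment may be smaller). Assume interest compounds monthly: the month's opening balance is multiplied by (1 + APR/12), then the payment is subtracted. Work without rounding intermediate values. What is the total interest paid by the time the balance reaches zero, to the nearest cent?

€81.59

Monthly rate r = 19.5%/12 = 1.625% = 0.01625.
Payoff takes n = ⌈−ln(1 − rB₀/P)/ln(1+r)⌉ = ⌈9.585⌉ = 10 payments; the last is €61.59.
Total paid = 9·€105.00 + €61.59 = €1,006.59.
Total interest = total paid − principal = €1,006.59 − €925.00 = €81.59.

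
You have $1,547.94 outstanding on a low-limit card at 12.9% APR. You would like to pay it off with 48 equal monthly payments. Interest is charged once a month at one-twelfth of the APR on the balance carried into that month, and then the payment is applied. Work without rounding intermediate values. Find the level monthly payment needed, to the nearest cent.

$41.45

Monthly rate r = 12.9%/12 = 1.075% = 0.01075.
Level-payment amortization: P = B₀·r / (1 − (1+r)^(−n)) = 1547.94·0.01075 / (1 − 1.01075^(−48)).
Denominator 1 − (1+r)^(−48) = 0.4014506.
P = 16.6404 / 0.4014506 ≈ 41.45.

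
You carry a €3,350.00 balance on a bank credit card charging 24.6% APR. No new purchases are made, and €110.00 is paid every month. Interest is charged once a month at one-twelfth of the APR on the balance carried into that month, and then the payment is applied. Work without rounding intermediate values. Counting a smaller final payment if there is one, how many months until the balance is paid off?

Monthly rate r = 24.6%/12 = 2.05% = 0.0205.
Recurrence: B ← B·(1+r) − €110.00.
Month 1: interest €68.67; balance after payment €3,308.68.
Month 2: interest €67.83; balance after payment €3,266.50.
Closed form: n = −ln(1 − rB₀/P)/ln(1+r) = −ln(0.37568)/ln(1.0205) ≈ 48.245, so the balance reaches zero during payment 49.

49 payments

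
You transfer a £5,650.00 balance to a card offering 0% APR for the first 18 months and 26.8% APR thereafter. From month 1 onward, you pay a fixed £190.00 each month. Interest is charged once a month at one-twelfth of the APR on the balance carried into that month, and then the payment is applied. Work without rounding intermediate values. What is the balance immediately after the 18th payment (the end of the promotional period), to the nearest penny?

Promo months 1–18 at r₀ = 0%/12 = 0; months 19+ at r₁ = 26.8%/12 = 0.0223333.
After month 18 (no interest yet): B = £5,650.00 − 18·£190.00 = £2,230.00.

£2,230.00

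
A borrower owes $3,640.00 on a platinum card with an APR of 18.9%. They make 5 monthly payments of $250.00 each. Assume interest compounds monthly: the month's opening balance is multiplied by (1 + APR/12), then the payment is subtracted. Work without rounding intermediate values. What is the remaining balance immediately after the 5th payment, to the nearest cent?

$2,645.82

Monthly rate r = 18.9%/12 = 1.575% = 0.01575.
Each month: B ← B·(1+r) − $250.00.
Month 1: interest $57.33; balance after payment $3,447.33.
Month 2: interest $54.30; balance after payment $3,251.63.
Month 3: interest $51.21; balance after payment $3,052.84.
Month 4: interest $48.08; balance after payment $2,850.92.
Month 5: interest $44.90; balance after payment $2,645.82.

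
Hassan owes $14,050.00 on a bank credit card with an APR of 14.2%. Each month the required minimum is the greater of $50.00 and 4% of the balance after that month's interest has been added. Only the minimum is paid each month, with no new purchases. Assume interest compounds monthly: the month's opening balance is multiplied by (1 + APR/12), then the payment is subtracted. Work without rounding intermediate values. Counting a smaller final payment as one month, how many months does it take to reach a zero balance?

Monthly rate r = 14.2%/12 = 1.18333% = 0.0118333.
While 4% of the post-interest balance exceeds $50.00, each month B ← (B·(1+r))·(1 − 0.04), i.e. B shrinks by the factor (1+r)·0.96 = 0.97136.
This holds for months 1–84. Entering month 85 the balance is $1,223.53; 4% of the post-interest balance is now below $50.00, so the flat $50.00 minimum applies from here.
From month 85 a fixed $50.00 at rate r clears $1,223.53 in 30 more payments. Total: 84 + 30 = 114 months.

114 months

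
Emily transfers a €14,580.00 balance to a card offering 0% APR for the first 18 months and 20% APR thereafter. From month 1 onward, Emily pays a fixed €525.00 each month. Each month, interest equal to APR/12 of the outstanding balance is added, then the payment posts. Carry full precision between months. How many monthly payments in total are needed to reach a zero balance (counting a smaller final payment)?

Promo months 1–18 at r₀ = 0%/12 = 0; months 19+ at r₁ = 20%/12 = 0.0166667.
After month 18 (no interest yet): B = €14,580.00 − 18·€525.00 = €5,130.00.
Then at r₁ with €525.00/mo: n₂ = −ln(1 − r₁·B/P)/ln(1+r₁) ≈ 10.75 → 11 more payments.

29 months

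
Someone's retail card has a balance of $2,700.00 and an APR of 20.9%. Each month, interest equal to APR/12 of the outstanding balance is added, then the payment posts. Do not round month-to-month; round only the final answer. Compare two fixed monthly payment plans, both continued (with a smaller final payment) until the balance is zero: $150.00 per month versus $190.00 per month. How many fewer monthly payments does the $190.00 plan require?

Monthly rate r = 20.9%/12 = 1.74167% = 0.0174167.
At $150.00/mo: n = ⌈−ln(1 − rB₀/P)/ln(1+r)⌉ = 22 payments (last $117.91); total interest = total paid − $2,700.00 = $567.91.
At $190.00/mo: 17 payments (last $89.39); total interest $429.39.
Payments saved = 22 − 17 = 5.

5 fewer payments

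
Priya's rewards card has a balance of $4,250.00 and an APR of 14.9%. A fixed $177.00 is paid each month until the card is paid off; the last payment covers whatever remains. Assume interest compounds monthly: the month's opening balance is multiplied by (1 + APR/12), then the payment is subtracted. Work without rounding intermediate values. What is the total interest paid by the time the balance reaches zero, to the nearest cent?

Monthly rate r = 14.9%/12 = 1.24167% = 0.0124167.
Payoff takes n = ⌈−ln(1 − rB₀/P)/ln(1+r)⌉ = ⌈28.688⌉ = 29 payments; the last is $122.09.
Total paid = 28·$177.00 + $122.09 = $5,078.09.
Total interest = total paid − principal = $5,078.09 − $4,250.00 = $828.09.

$828.09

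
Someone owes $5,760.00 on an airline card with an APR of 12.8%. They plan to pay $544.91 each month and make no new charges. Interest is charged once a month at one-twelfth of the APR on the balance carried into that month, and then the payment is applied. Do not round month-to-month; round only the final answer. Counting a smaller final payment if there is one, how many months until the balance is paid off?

12 payments

Monthly rate r = 12.8%/12 = 1.06667% = 0.0106667.
Recurrence: B ← B·(1+r) − $544.91.
Month 1: interest $61.44; balance after payment $5,276.53.
Month 2: interest $56.28; balance after payment $4,787.90.
Closed form: n = −ln(1 − rB₀/P)/ln(1+r) = −ln(0.88725)/ln(1.01067) ≈ 11.275, so the balance reaches zero during payment 12.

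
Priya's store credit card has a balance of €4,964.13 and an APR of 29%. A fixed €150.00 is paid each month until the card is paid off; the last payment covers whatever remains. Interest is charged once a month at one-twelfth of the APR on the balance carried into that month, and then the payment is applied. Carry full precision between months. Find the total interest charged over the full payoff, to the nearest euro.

Monthly rate r = 29%/12 = 2.41667% = 0.0241667.
Payoff takes n = ⌈−ln(1 − rB₀/P)/ln(1+r)⌉ = ⌈67.352⌉ = 68 payments; the last is €53.24.
Total paid = 67·€150.00 + €53.24 = €10,103.24.
Total interest = total paid − principal = €10,103.24 − €4,964.13 = €5,139.11.

€5,139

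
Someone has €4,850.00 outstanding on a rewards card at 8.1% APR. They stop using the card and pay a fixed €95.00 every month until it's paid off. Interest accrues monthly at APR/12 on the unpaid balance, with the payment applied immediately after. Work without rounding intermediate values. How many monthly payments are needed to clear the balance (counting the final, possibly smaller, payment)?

63 months

Monthly rate r = 8.1%/12 = 0.675% = 0.00675.
Recurrence: B ← B·(1+r) − €95.00.
Month 1: interest €32.74; balance after payment €4,787.74.
Month 2: interest €32.32; balance after payment €4,725.05.
Closed form: n = −ln(1 − rB₀/P)/ln(1+r) = −ln(0.65539)/ln(1.00675) ≈ 62.806, so the balance reaches zero during payment 63.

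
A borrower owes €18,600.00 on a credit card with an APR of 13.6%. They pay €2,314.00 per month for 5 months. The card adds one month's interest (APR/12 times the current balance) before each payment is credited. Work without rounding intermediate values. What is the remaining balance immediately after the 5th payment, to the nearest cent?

Monthly rate r = 13.6%/12 = 1.13333% = 0.0113333.
Each month: B ← B·(1+r) − €2,314.00.
Month 1: interest €210.80; balance after payment €16,496.80.
Month 2: interest €186.96; balance after payment €14,369.76.
Month 3: interest €162.86; balance after payment €12,218.62.
Month 4: interest €138.48; balance after payment €10,043.10.
Month 5: interest €113.82; balance after payment €7,842.92.

€7,842.92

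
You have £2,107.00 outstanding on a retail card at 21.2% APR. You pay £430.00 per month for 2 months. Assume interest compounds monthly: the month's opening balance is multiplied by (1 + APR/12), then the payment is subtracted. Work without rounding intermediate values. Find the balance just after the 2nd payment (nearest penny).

Monthly rate r = 21.2%/12 = 1.76667% = 0.0176667.
Each month: B ← B·(1+r) − £430.00.
Month 1: interest £37.22; balance after payment £1,714.22.
Month 2: interest £30.28; balance after payment £1,314.51.

£1,314.51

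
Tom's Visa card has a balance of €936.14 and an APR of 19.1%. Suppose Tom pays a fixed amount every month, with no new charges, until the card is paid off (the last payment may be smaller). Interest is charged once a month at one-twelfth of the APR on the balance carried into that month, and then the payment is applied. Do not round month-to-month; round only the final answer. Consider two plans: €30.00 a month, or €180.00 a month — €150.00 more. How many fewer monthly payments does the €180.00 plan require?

Monthly rate r = 19.1%/12 = 1.59167% = 0.0159167.
At €30.00/mo: n = ⌈−ln(1 − rB₀/P)/ln(1+r)⌉ = 44 payments (last €14.29); total interest = total paid − €936.14 = €368.15.
At €180.00/mo: 6 payments (last €85.28); total interest €49.14.
Payments saved = 44 − 6 = 38.

38 fewer payments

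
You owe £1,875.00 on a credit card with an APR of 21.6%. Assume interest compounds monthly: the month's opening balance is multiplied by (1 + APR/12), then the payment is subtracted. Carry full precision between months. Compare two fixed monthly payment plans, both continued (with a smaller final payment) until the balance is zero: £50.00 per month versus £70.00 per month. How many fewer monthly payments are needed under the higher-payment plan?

27 fewer payments

Monthly rate r = 21.6%/12 = 1.8% = 0.018.
At £50.00/mo: n = ⌈−ln(1 − rB₀/P)/ln(1+r)⌉ = 64 payments (last £0.04); total interest = total paid − £1,875.00 = £1,275.04.
At £70.00/mo: 37 payments (last £62.13); total interest £707.13.
Payments saved = 64 − 37 = 27.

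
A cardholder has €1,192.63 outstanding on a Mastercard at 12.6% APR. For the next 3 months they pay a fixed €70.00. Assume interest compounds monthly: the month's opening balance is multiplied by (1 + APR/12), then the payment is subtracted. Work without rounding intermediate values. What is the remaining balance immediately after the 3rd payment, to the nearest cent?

€1,018.38

Monthly rate r = 12.6%/12 = 1.05% = 0.0105.
Each month: B ← B·(1+r) − €70.00.
Month 1: interest €12.52; balance after payment €1,135.15.
Month 2: interest €11.92; balance after payment €1,077.07.
Month 3: interest €11.31; balance after payment €1,018.38.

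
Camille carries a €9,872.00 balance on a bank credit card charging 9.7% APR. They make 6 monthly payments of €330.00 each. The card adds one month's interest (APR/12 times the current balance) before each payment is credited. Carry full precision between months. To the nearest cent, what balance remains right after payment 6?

Monthly rate r = 9.7%/12 = 0.808333% = 0.00808333.
Each month: B ← B·(1+r) − €330.00.
Month 1: interest €79.80; balance after payment €9,621.80.
Month 2: interest €77.78; balance after payment €9,369.57.
Month 3: interest €75.74; balance after payment €9,115.31.
Month 4: interest €73.68; balance after payment €8,858.99.
Month 5: interest €71.61; balance after payment €8,600.60.
Month 6: interest €69.52; balance after payment €8,340.13.

€8,340.13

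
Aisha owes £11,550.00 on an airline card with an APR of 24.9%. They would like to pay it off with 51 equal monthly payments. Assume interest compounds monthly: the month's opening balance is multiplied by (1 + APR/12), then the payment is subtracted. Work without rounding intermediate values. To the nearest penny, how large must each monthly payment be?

Monthly rate r = 24.9%/12 = 2.075% = 0.02075.
Level-payment amortization: P = B₀·r / (1 − (1+r)^(−n)) = 11550.00·0.02075 / (1 − 1.02075^(−51)).
Denominator 1 − (1+r)^(−51) = 0.64915832.
P = 239.662 / 0.64915832 ≈ 369.19.

£369.19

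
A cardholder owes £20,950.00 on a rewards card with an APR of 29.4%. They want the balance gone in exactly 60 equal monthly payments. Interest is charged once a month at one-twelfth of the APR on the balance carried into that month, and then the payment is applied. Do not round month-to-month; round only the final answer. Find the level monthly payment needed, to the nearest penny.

£670.10

Monthly rate r = 29.4%/12 = 2.45% = 0.0245.
Level-payment amortization: P = B₀·r / (1 − (1+r)^(−n)) = 20950.00·0.0245 / (1 − 1.0245^(−60)).
Denominator 1 − (1+r)^(−60) = 0.765964232.
P = 513.275 / 0.765964232 ≈ 670.10.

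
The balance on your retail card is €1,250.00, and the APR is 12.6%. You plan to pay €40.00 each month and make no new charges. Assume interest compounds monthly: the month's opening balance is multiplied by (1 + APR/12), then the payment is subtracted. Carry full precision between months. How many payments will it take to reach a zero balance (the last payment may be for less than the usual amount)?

Monthly rate r = 12.6%/12 = 1.05% = 0.0105.
Recurrence: B ← B·(1+r) − €40.00.
Month 1: interest €13.12; balance after payment €1,223.12.
Month 2: interest €12.84; balance after payment €1,195.97.
Closed form: n = −ln(1 − rB₀/P)/ln(1+r) = −ln(0.67188)/ln(1.0105) ≈ 38.073, so the balance reaches zero during payment 39.

39 months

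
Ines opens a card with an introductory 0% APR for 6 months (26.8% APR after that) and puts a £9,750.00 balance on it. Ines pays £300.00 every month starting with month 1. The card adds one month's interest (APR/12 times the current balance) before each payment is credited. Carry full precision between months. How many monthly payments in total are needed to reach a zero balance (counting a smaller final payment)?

Promo months 1–6 at r₀ = 0%/12 = 0; months 7+ at r₁ = 26.8%/12 = 0.0223333.
After month 6 (no interest yet): B = £9,750.00 − 6·£300.00 = £7,950.00.
Then at r₁ with £300.00/mo: n₂ = −ln(1 − r₁·B/P)/ln(1+r₁) ≈ 40.57 → 41 more payments.

47 payments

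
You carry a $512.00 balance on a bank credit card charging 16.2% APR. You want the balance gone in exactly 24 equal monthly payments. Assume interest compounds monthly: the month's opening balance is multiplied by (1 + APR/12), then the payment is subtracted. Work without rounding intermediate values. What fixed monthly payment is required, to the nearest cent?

Monthly rate r = 16.2%/12 = 1.35% = 0.0135.
Level-payment amortization: P = B₀·r / (1 − (1+r)^(−n)) = 512.00·0.0135 / (1 − 1.0135^(−24)).
Denominator 1 − (1+r)^(−24) = 0.275180402.
P = 6.912 / 0.275180402 ≈ 25.12.

$25.12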